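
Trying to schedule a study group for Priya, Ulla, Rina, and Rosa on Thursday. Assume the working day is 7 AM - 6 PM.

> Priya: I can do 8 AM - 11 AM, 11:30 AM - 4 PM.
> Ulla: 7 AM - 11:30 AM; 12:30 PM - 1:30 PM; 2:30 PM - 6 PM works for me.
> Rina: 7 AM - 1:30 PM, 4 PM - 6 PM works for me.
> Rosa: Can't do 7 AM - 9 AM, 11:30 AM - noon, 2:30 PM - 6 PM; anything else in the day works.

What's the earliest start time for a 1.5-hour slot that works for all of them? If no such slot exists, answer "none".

Priya free: 08:00-11:00, 11:30-16:00.
Ulla free: 07:00-11:30, 12:30-13:30, 14:30-18:00.
Rina free: 07:00-13:30, 16:00-18:00.
Rosa free: 09:00-11:30, 12:00-14:30 (invert busy blocks within the working day).
Priya ∩ Ulla: 08:00-11:00, 12:30-13:30, 14:30-16:00.
Priya ∩ Ulla ∩ Rina: 08:00-11:00, 12:30-13:30.
Priya ∩ Ulla ∩ Rina ∩ Rosa: 09:00-11:00, 12:30-13:30.
The first common window of at least 90 minutes is 09:00-11:00, so the earliest start is 09:00.

09:00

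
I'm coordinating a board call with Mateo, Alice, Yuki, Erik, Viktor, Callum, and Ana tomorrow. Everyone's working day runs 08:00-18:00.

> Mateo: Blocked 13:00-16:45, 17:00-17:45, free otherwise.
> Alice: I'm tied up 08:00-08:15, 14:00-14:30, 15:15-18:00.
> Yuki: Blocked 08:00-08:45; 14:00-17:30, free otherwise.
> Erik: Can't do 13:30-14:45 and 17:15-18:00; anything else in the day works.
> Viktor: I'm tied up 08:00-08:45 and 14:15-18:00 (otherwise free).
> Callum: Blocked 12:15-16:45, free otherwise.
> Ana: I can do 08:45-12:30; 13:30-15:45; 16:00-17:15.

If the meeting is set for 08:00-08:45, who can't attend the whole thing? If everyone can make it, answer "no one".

Mateo free: 08:00-13:00, 16:45-17:00, 17:45-18:00 (invert busy blocks within the working day).
Alice free: 08:15-14:00, 14:30-15:15 (invert busy blocks within the working day).
Yuki free: 08:45-14:00, 17:30-18:00 (invert busy blocks within the working day).
Erik free: 08:00-13:30, 14:45-17:15 (invert busy blocks within the working day).
Viktor free: 08:45-14:15 (invert busy blocks within the working day).
Callum free: 08:00-12:15, 16:45-18:00 (invert busy blocks within the working day).
Ana free: 08:45-12:30, 13:30-15:45, 16:00-17:15.
Mateo: free for 08:00-08:45. Alice: not fully free for 08:00-08:45. Yuki: not fully free for 08:00-08:45. Erik: free for 08:00-08:45. Viktor: not fully free for 08:00-08:45. Callum: free for 08:00-08:45. Ana: not fully free for 08:00-08:45.

Alice, Ana, Viktor, Yuki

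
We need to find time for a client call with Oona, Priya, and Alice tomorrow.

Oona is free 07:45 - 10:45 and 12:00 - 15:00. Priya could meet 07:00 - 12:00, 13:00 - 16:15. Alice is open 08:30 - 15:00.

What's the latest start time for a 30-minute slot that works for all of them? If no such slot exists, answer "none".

Oona ∩ Priya: 07:45-10:45, 13:00-15:00.
Oona ∩ Priya ∩ Alice: 08:30-10:45, 13:00-15:00.
The last common window of at least 30 minutes is 13:00-15:00; a 30-minute meeting can start as late as 14:30 and still end by 15:00.

14:30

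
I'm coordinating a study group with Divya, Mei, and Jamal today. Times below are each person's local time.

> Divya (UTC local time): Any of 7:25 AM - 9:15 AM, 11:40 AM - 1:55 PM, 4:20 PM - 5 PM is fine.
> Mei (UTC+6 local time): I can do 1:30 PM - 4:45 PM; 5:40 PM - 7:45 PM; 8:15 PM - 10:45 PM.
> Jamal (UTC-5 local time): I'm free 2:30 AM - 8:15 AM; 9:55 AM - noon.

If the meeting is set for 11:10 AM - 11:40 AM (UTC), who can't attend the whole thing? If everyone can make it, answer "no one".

Divya in UTC: 07:25-09:15, 11:40-13:55, 16:20-17:00.
Mei in UTC: 07:30-10:45, 11:40-13:45, 14:15-16:45 (subtract 6h to convert from UTC+6).
Jamal in UTC: 07:30-13:15, 14:55-17:00 (add 5h to convert from UTC-5).
Divya: not fully free for 11:10-11:40. Mei: not fully free for 11:10-11:40. Jamal: free for 11:10-11:40.

Divya, Mei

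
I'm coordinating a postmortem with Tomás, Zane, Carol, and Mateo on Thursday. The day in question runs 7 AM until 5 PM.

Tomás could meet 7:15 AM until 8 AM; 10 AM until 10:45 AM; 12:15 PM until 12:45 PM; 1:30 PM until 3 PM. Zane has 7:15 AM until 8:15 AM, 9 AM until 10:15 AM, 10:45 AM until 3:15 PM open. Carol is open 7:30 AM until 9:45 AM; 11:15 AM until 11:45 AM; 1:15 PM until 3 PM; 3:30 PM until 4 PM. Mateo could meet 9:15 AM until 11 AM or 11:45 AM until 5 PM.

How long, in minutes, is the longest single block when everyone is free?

90

Tomás ∩ Zane: 07:15-08:00, 10:00-10:15, 12:15-12:45, 13:30-15:00.
Tomás ∩ Zane ∩ Carol: 07:30-08:00, 13:30-15:00.
Tomás ∩ Zane ∩ Carol ∩ Mateo: 13:30-15:00.
So the common availability across everyone is 13:30-15:00.
The longest is 13:30-15:00 at 90 minutes.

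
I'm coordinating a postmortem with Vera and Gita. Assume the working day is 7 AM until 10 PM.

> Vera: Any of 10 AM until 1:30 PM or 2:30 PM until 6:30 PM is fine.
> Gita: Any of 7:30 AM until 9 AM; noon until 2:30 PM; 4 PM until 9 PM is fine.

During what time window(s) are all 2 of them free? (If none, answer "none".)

Vera ∩ Gita: 12:00-13:30, 16:00-18:30.

12:00-13:30, 16:00-18:30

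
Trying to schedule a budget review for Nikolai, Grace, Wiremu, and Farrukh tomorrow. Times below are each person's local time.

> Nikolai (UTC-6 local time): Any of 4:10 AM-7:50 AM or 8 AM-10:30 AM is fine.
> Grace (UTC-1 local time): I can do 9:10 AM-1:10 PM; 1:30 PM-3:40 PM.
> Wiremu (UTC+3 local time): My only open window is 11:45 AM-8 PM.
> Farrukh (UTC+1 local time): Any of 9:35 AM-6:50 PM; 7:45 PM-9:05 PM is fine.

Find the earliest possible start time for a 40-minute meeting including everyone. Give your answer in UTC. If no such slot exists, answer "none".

10:10

Nikolai in UTC: 10:10-13:50, 14:00-16:30 (add 6h to convert from UTC-6).
Grace in UTC: 10:10-14:10, 14:30-16:40 (add 1h to convert from UTC-1).
Wiremu in UTC: 08:45-17:00 (subtract 3h to convert from UTC+3).
Farrukh in UTC: 08:35-17:50, 18:45-20:05 (subtract 1h to convert from UTC+1).
Nikolai ∩ Grace: 10:10-13:50, 14:00-14:10, 14:30-16:30.
Nikolai ∩ Grace ∩ Wiremu: 10:10-13:50, 14:00-14:10, 14:30-16:30.
Nikolai ∩ Grace ∩ Wiremu ∩ Farrukh: 10:10-13:50, 14:00-14:10, 14:30-16:30.
The first common window of at least 40 minutes is 10:10-13:50, so the earliest start is 10:10.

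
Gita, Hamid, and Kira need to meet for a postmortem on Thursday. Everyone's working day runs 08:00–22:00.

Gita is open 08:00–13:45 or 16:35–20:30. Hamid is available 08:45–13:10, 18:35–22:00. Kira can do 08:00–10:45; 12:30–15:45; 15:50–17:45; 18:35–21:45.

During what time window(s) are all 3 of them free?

Gita ∩ Hamid: 08:45-13:10, 18:35-20:30.
Gita ∩ Hamid ∩ Kira: 08:45-10:45, 12:30-13:10, 18:35-20:30.
So the common availability across everyone is 08:45-10:45, 12:30-13:10, 18:35-20:30.

08:45-10:45, 12:30-13:10, 18:35-20:30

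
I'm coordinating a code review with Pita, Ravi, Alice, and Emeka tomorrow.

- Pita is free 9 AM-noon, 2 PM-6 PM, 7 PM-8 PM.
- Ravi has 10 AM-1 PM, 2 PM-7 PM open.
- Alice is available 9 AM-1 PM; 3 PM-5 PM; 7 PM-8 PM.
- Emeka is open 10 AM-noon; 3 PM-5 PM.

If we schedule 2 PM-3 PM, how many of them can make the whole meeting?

2

Pita and Ravi can make the full 14:00-15:00 slot — that's 2.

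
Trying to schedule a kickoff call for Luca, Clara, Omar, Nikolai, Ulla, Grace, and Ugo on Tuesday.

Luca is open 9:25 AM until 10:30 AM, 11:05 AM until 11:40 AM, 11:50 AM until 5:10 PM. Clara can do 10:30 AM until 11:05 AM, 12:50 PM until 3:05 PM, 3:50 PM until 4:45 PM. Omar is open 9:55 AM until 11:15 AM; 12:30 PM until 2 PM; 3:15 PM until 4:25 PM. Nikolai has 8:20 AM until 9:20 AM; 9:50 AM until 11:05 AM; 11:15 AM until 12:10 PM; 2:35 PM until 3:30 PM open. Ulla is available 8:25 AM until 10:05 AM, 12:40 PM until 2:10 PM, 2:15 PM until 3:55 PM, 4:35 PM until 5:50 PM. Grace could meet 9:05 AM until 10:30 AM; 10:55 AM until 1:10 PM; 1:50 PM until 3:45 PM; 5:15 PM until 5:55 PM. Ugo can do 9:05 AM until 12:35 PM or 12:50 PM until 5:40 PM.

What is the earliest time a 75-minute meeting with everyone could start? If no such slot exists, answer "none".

none

Luca ∩ Clara: 12:50-15:05, 15:50-16:45.
Luca ∩ Clara ∩ Omar: 12:50-14:00, 15:50-16:25.
Luca ∩ Clara ∩ Omar ∩ Nikolai: ∅.
Luca ∩ Clara ∩ Omar ∩ Nikolai ∩ Ulla: ∅.
Luca ∩ Clara ∩ Omar ∩ Nikolai ∩ Ulla ∩ Grace: ∅.
Luca ∩ Clara ∩ Omar ∩ Nikolai ∩ Ulla ∩ Grace ∩ Ugo: ∅.
There is no time when everyone is free.
No common window is at least 75 minutes long.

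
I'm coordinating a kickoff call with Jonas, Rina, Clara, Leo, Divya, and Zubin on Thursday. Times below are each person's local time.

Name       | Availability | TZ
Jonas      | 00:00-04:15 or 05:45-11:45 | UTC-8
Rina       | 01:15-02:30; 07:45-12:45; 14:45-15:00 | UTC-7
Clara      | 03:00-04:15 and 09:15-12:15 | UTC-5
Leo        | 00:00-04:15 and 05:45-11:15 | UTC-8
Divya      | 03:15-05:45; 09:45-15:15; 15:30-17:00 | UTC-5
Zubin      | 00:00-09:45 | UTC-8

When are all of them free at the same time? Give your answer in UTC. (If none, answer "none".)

Jonas in UTC: 08:00-12:15, 13:45-19:45 (add 8h to convert from UTC-8).
Rina in UTC: 08:15-09:30, 14:45-19:45, 21:45-22:00 (add 7h to convert from UTC-7).
Clara in UTC: 08:00-09:15, 14:15-17:15 (add 5h to convert from UTC-5).
Leo in UTC: 08:00-12:15, 13:45-19:15 (add 8h to convert from UTC-8).
Divya in UTC: 08:15-10:45, 14:45-20:15, 20:30-22:00 (add 5h to convert from UTC-5).
Zubin in UTC: 08:00-17:45 (add 8h to convert from UTC-8).
Jonas ∩ Rina: 08:15-09:30, 14:45-19:45.
Jonas ∩ Rina ∩ Clara: 08:15-09:15, 14:45-17:15.
Jonas ∩ Rina ∩ Clara ∩ Leo: 08:15-09:15, 14:45-17:15.
Jonas ∩ Rina ∩ Clara ∩ Leo ∩ Divya: 08:15-09:15, 14:45-17:15.
Jonas ∩ Rina ∩ Clara ∩ Leo ∩ Divya ∩ Zubin: 08:15-09:15, 14:45-17:15.
Those are the intersection windows.

08:15-09:15, 14:45-17:15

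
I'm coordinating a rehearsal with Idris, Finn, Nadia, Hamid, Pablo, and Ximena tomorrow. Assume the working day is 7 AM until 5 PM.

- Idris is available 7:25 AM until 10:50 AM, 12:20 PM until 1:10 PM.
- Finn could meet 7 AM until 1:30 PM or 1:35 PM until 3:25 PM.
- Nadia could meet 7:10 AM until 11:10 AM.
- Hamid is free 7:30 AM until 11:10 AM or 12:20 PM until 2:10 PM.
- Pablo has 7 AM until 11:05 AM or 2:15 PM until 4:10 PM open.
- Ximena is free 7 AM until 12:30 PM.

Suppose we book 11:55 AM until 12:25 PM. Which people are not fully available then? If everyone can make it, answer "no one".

Hamid, Idris, Nadia, Pablo

Idris: not fully free for 11:55-12:25. Finn: free for 11:55-12:25. Nadia: not fully free for 11:55-12:25. Hamid: not fully free for 11:55-12:25. Pablo: not fully free for 11:55-12:25. Ximena: free for 11:55-12:25.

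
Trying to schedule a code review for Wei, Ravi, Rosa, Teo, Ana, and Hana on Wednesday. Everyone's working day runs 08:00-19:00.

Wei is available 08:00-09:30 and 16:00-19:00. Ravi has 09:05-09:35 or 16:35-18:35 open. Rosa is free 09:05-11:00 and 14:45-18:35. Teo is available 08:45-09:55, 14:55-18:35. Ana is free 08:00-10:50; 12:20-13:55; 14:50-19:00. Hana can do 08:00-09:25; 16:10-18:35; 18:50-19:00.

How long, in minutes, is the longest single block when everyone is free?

120

Wei ∩ Ravi: 09:05-09:30, 16:35-18:35.
Wei ∩ Ravi ∩ Rosa: 09:05-09:30, 16:35-18:35.
Wei ∩ Ravi ∩ Rosa ∩ Teo: 09:05-09:30, 16:35-18:35.
Wei ∩ Ravi ∩ Rosa ∩ Teo ∩ Ana: 09:05-09:30, 16:35-18:35.
Wei ∩ Ravi ∩ Rosa ∩ Teo ∩ Ana ∩ Hana: 09:05-09:25, 16:35-18:35.
So the common availability across everyone is 09:05-09:25, 16:35-18:35.
The longest is 16:35-18:35 at 120 minutes.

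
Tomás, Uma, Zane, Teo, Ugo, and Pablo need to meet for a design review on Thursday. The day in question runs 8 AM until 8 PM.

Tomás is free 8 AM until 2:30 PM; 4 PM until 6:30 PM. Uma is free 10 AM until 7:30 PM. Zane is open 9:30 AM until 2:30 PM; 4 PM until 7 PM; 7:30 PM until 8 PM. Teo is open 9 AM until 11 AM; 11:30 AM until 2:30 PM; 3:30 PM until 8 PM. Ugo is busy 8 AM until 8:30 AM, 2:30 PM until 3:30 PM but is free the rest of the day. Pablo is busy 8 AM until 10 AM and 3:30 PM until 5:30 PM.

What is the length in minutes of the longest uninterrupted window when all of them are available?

180

Tomás free: 08:00-14:30, 16:00-18:30.
Uma free: 10:00-19:30.
Zane free: 09:30-14:30, 16:00-19:00, 19:30-20:00.
Teo free: 09:00-11:00, 11:30-14:30, 15:30-20:00.
Ugo free: 08:30-14:30, 15:30-20:00 (invert busy blocks within the working day).
Pablo free: 10:00-15:30, 17:30-20:00 (invert busy blocks within the working day).
Tomás ∩ Uma: 10:00-14:30, 16:00-18:30.
Tomás ∩ Uma ∩ Zane: 10:00-14:30, 16:00-18:30.
Tomás ∩ Uma ∩ Zane ∩ Teo: 10:00-11:00, 11:30-14:30, 16:00-18:30.
Tomás ∩ Uma ∩ Zane ∩ Teo ∩ Ugo: 10:00-11:00, 11:30-14:30, 16:00-18:30.
Tomás ∩ Uma ∩ Zane ∩ Teo ∩ Ugo ∩ Pablo: 10:00-11:00, 11:30-14:30, 17:30-18:30.
The longest is 11:30-14:30 at 180 minutes.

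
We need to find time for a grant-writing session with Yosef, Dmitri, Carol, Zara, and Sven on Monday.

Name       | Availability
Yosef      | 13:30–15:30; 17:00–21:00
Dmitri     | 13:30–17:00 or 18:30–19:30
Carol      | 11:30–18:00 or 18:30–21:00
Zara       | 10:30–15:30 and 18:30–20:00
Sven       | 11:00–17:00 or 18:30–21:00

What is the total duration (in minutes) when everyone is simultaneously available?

180

Yosef ∩ Dmitri: 13:30-15:30, 18:30-19:30.
Yosef ∩ Dmitri ∩ Carol: 13:30-15:30, 18:30-19:30.
Yosef ∩ Dmitri ∩ Carol ∩ Zara: 13:30-15:30, 18:30-19:30.
Yosef ∩ Dmitri ∩ Carol ∩ Zara ∩ Sven: 13:30-15:30, 18:30-19:30.
Summing the common windows: 120 + 60 = 180 minutes.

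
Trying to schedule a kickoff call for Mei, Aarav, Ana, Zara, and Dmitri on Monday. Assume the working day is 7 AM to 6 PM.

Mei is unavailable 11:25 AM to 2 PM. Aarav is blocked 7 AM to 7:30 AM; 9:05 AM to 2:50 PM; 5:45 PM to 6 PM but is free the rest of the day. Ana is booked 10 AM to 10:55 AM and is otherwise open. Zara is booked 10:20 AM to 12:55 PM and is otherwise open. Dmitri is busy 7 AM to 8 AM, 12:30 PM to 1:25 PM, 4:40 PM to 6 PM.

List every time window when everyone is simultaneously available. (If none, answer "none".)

08:00-09:05, 14:50-16:40

Mei free: 07:00-11:25, 14:00-18:00 (invert busy blocks within the working day).
Aarav free: 07:30-09:05, 14:50-17:45 (invert busy blocks within the working day).
Ana free: 07:00-10:00, 10:55-18:00 (invert busy blocks within the working day).
Zara free: 07:00-10:20, 12:55-18:00 (invert busy blocks within the working day).
Dmitri free: 08:00-12:30, 13:25-16:40 (invert busy blocks within the working day).
Mei ∩ Aarav: 07:30-09:05, 14:50-17:45.
Mei ∩ Aarav ∩ Ana: 07:30-09:05, 14:50-17:45.
Mei ∩ Aarav ∩ Ana ∩ Zara: 07:30-09:05, 14:50-17:45.
Mei ∩ Aarav ∩ Ana ∩ Zara ∩ Dmitri: 08:00-09:05, 14:50-16:40.
So the common availability across everyone is 08:00-09:05, 14:50-16:40.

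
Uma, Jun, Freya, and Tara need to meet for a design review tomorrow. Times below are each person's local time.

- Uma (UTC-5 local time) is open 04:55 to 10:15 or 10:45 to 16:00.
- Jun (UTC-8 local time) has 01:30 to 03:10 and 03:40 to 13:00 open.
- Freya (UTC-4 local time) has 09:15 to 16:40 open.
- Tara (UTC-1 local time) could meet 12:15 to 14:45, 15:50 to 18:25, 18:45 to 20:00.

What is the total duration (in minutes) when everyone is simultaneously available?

Uma in UTC: 09:55-15:15, 15:45-21:00 (add 5h to convert from UTC-5).
Jun in UTC: 09:30-11:10, 11:40-21:00 (add 8h to convert from UTC-8).
Freya in UTC: 13:15-20:40 (add 4h to convert from UTC-4).
Tara in UTC: 13:15-15:45, 16:50-19:25, 19:45-21:00 (add 1h to convert from UTC-1).
Uma ∩ Jun: 09:55-11:10, 11:40-15:15, 15:45-21:00.
Uma ∩ Jun ∩ Freya: 13:15-15:15, 15:45-20:40.
Uma ∩ Jun ∩ Freya ∩ Tara: 13:15-15:15, 16:50-19:25, 19:45-20:40.
Those are the intersection windows.
Summing the common windows: 120 + 155 + 55 = 330 minutes.

330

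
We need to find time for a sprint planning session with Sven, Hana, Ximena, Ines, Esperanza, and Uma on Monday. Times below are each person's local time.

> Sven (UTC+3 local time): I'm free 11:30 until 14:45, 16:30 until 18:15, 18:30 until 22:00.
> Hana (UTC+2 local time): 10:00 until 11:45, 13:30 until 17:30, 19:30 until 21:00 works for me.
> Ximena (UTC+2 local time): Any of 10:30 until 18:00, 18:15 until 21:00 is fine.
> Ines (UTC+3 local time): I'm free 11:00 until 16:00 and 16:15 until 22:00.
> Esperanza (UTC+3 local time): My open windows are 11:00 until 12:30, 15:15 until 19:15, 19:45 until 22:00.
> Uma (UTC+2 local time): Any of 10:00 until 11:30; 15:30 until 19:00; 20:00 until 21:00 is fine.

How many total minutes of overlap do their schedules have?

225

Sven in UTC: 08:30-11:45, 13:30-15:15, 15:30-19:00 (subtract 3h to convert from UTC+3).
Hana in UTC: 08:00-09:45, 11:30-15:30, 17:30-19:00 (subtract 2h to convert from UTC+2).
Ximena in UTC: 08:30-16:00, 16:15-19:00 (subtract 2h to convert from UTC+2).
Ines in UTC: 08:00-13:00, 13:15-19:00 (subtract 3h to convert from UTC+3).
Esperanza in UTC: 08:00-09:30, 12:15-16:15, 16:45-19:00 (subtract 3h to convert from UTC+3).
Uma in UTC: 08:00-09:30, 13:30-17:00, 18:00-19:00 (subtract 2h to convert from UTC+2).
Sven ∩ Hana: 08:30-09:45, 11:30-11:45, 13:30-15:15, 17:30-19:00.
Sven ∩ Hana ∩ Ximena: 08:30-09:45, 11:30-11:45, 13:30-15:15, 17:30-19:00.
Sven ∩ Hana ∩ Ximena ∩ Ines: 08:30-09:45, 11:30-11:45, 13:30-15:15, 17:30-19:00.
Sven ∩ Hana ∩ Ximena ∩ Ines ∩ Esperanza: 08:30-09:30, 13:30-15:15, 17:30-19:00.
Sven ∩ Hana ∩ Ximena ∩ Ines ∩ Esperanza ∩ Uma: 08:30-09:30, 13:30-15:15, 18:00-19:00.
Summing the common windows: 60 + 105 + 60 = 225 minutes.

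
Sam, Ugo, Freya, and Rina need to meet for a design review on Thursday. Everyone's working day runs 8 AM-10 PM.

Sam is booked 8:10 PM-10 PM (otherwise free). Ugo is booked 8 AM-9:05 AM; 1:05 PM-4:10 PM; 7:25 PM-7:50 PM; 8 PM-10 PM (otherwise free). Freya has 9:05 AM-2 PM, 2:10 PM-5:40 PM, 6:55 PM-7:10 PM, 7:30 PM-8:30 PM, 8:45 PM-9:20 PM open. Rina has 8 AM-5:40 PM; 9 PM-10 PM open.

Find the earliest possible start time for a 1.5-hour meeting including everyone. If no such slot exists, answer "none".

09:05

Sam free: 08:00-20:10 (invert busy blocks within the working day).
Ugo free: 09:05-13:05, 16:10-19:25, 19:50-20:00 (invert busy blocks within the working day).
Freya free: 09:05-14:00, 14:10-17:40, 18:55-19:10, 19:30-20:30, 20:45-21:20.
Rina free: 08:00-17:40, 21:00-22:00.
Sam ∩ Ugo: 09:05-13:05, 16:10-19:25, 19:50-20:00.
Sam ∩ Ugo ∩ Freya: 09:05-13:05, 16:10-17:40, 18:55-19:10, 19:50-20:00.
Sam ∩ Ugo ∩ Freya ∩ Rina: 09:05-13:05, 16:10-17:40.
So the common availability across everyone is 09:05-13:05, 16:10-17:40.
The first common window of at least 90 minutes is 09:05-13:05, so the earliest start is 09:05.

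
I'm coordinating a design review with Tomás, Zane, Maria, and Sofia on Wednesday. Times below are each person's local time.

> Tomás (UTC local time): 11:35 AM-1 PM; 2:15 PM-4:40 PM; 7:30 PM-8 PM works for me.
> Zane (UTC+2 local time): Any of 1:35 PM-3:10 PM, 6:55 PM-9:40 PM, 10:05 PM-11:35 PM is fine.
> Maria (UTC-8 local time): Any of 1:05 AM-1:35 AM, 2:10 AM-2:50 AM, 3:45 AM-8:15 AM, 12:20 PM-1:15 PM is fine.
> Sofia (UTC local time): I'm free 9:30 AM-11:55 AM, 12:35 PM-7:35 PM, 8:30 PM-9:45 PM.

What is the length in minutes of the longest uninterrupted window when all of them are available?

25

Tomás in UTC: 11:35-13:00, 14:15-16:40, 19:30-20:00.
Zane in UTC: 11:35-13:10, 16:55-19:40, 20:05-21:35 (subtract 2h to convert from UTC+2).
Maria in UTC: 09:05-09:35, 10:10-10:50, 11:45-16:15, 20:20-21:15 (add 8h to convert from UTC-8).
Sofia in UTC: 09:30-11:55, 12:35-19:35, 20:30-21:45.
Tomás ∩ Zane: 11:35-13:00, 19:30-19:40.
Tomás ∩ Zane ∩ Maria: 11:45-13:00.
Tomás ∩ Zane ∩ Maria ∩ Sofia: 11:45-11:55, 12:35-13:00.
So the common availability across everyone is 11:45-11:55, 12:35-13:00.
The longest is 12:35-13:00 at 25 minutes.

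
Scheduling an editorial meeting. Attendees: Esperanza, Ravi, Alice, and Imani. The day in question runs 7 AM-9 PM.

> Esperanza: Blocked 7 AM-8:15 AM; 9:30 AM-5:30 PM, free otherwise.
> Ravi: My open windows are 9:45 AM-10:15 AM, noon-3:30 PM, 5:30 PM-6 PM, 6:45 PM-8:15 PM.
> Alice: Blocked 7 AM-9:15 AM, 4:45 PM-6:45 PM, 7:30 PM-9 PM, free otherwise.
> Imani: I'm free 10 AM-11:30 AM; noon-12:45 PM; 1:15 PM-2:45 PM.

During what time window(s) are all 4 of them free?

Esperanza free: 08:15-09:30, 17:30-21:00 (invert busy blocks within the working day).
Ravi free: 09:45-10:15, 12:00-15:30, 17:30-18:00, 18:45-20:15.
Alice free: 09:15-16:45, 18:45-19:30 (invert busy blocks within the working day).
Imani free: 10:00-11:30, 12:00-12:45, 13:15-14:45.
Esperanza ∩ Ravi: 17:30-18:00, 18:45-20:15.
Esperanza ∩ Ravi ∩ Alice: 18:45-19:30.
Esperanza ∩ Ravi ∩ Alice ∩ Imani: ∅.
There is no time when everyone is free.

none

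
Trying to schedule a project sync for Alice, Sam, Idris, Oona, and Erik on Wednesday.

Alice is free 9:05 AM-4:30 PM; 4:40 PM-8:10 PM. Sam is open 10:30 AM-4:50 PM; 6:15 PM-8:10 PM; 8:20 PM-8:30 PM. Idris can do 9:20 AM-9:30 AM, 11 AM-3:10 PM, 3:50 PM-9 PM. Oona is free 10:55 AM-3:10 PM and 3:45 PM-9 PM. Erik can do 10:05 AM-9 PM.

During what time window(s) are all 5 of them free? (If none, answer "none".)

Alice ∩ Sam: 10:30-16:30, 16:40-16:50, 18:15-20:10.
Alice ∩ Sam ∩ Idris: 11:00-15:10, 15:50-16:30, 16:40-16:50, 18:15-20:10.
Alice ∩ Sam ∩ Idris ∩ Oona: 11:00-15:10, 15:50-16:30, 16:40-16:50, 18:15-20:10.
Alice ∩ Sam ∩ Idris ∩ Oona ∩ Erik: 11:00-15:10, 15:50-16:30, 16:40-16:50, 18:15-20:10.

11:00-15:10, 15:50-16:30, 16:40-16:50, 18:15-20:10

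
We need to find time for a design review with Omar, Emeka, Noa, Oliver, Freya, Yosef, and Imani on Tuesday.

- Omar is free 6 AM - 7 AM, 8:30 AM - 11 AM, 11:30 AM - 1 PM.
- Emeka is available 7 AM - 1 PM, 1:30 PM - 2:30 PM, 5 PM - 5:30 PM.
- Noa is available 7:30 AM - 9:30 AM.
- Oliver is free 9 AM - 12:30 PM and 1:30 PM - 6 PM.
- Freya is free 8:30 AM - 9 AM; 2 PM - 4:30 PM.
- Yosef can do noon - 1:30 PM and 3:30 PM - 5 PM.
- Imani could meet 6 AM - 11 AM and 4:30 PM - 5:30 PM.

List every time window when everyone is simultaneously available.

none

Omar ∩ Emeka: 08:30-11:00, 11:30-13:00.
Omar ∩ Emeka ∩ Noa: 08:30-09:30.
Omar ∩ Emeka ∩ Noa ∩ Oliver: 09:00-09:30.
Omar ∩ Emeka ∩ Noa ∩ Oliver ∩ Freya: ∅.
Omar ∩ Emeka ∩ Noa ∩ Oliver ∩ Freya ∩ Yosef: ∅.
Omar ∩ Emeka ∩ Noa ∩ Oliver ∩ Freya ∩ Yosef ∩ Imani: ∅.
There is no time when everyone is free.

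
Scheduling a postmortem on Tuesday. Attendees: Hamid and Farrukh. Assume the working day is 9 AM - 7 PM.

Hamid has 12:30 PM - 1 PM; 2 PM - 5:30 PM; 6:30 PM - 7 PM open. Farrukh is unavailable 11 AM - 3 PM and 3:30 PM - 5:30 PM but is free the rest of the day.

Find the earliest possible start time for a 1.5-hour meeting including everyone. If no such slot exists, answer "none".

none

Hamid free: 12:30-13:00, 14:00-17:30, 18:30-19:00.
Farrukh free: 09:00-11:00, 15:00-15:30, 17:30-19:00 (invert busy blocks within the working day).
Hamid ∩ Farrukh: 15:00-15:30, 18:30-19:00.
So the common availability across everyone is 15:00-15:30, 18:30-19:00.
No common window is at least 90 minutes long.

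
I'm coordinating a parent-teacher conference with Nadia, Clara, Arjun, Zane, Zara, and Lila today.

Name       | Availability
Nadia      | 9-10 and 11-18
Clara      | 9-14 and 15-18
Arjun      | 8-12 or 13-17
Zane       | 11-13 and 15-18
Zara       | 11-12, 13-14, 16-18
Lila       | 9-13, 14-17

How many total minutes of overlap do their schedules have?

Nadia ∩ Clara: 09:00-10:00, 11:00-14:00, 15:00-18:00.
Nadia ∩ Clara ∩ Arjun: 09:00-10:00, 11:00-12:00, 13:00-14:00, 15:00-17:00.
Nadia ∩ Clara ∩ Arjun ∩ Zane: 11:00-12:00, 15:00-17:00.
Nadia ∩ Clara ∩ Arjun ∩ Zane ∩ Zara: 11:00-12:00, 16:00-17:00.
Nadia ∩ Clara ∩ Arjun ∩ Zane ∩ Zara ∩ Lila: 11:00-12:00, 16:00-17:00.
Those are the intersection windows.
Summing the common windows: 60 + 60 = 120 minutes.

120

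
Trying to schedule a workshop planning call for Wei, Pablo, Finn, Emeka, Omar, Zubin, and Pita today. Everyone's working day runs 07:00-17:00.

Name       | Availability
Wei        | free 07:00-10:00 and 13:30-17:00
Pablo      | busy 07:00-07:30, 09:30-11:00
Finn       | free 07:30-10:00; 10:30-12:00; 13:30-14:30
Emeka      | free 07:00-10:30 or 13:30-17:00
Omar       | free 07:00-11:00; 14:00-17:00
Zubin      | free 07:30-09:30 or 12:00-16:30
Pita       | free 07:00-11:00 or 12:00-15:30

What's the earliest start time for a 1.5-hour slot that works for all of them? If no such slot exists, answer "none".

Wei free: 07:00-10:00, 13:30-17:00.
Pablo free: 07:30-09:30, 11:00-17:00 (invert busy blocks within the working day).
Finn free: 07:30-10:00, 10:30-12:00, 13:30-14:30.
Emeka free: 07:00-10:30, 13:30-17:00.
Omar free: 07:00-11:00, 14:00-17:00.
Zubin free: 07:30-09:30, 12:00-16:30.
Pita free: 07:00-11:00, 12:00-15:30.
Wei ∩ Pablo: 07:30-09:30, 13:30-17:00.
Wei ∩ Pablo ∩ Finn: 07:30-09:30, 13:30-14:30.
Wei ∩ Pablo ∩ Finn ∩ Emeka: 07:30-09:30, 13:30-14:30.
Wei ∩ Pablo ∩ Finn ∩ Emeka ∩ Omar: 07:30-09:30, 14:00-14:30.
Wei ∩ Pablo ∩ Finn ∩ Emeka ∩ Omar ∩ Zubin: 07:30-09:30, 14:00-14:30.
Wei ∩ Pablo ∩ Finn ∩ Emeka ∩ Omar ∩ Zubin ∩ Pita: 07:30-09:30, 14:00-14:30.
So the common availability across everyone is 07:30-09:30, 14:00-14:30.
The first common window of at least 90 minutes is 07:30-09:30, so the earliest start is 07:30.

07:30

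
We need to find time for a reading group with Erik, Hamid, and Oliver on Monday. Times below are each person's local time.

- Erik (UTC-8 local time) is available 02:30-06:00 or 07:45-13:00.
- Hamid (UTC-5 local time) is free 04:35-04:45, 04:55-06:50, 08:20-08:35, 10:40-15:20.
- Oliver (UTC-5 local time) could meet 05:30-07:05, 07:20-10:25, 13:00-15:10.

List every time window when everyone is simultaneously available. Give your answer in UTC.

Erik in UTC: 10:30-14:00, 15:45-21:00 (add 8h to convert from UTC-8).
Hamid in UTC: 09:35-09:45, 09:55-11:50, 13:20-13:35, 15:40-20:20 (add 5h to convert from UTC-5).
Oliver in UTC: 10:30-12:05, 12:20-15:25, 18:00-20:10 (add 5h to convert from UTC-5).
Erik ∩ Hamid: 10:30-11:50, 13:20-13:35, 15:45-20:20.
Erik ∩ Hamid ∩ Oliver: 10:30-11:50, 13:20-13:35, 18:00-20:10.
So the common availability across everyone is 10:30-11:50, 13:20-13:35, 18:00-20:10.

10:30-11:50, 13:20-13:35, 18:00-20:10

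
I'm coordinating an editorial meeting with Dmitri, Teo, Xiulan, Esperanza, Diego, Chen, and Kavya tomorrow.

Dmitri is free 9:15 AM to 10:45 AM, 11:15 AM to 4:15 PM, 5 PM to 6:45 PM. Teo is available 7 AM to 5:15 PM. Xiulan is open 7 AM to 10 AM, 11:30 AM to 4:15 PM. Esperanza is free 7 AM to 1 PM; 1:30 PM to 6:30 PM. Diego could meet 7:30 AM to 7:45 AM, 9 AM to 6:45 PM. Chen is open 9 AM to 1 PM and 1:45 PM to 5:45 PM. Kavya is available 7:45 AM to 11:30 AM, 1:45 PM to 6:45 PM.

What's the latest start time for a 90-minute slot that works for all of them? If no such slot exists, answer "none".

Dmitri ∩ Teo: 09:15-10:45, 11:15-16:15, 17:00-17:15.
Dmitri ∩ Teo ∩ Xiulan: 09:15-10:00, 11:30-16:15.
Dmitri ∩ Teo ∩ Xiulan ∩ Esperanza: 09:15-10:00, 11:30-13:00, 13:30-16:15.
Dmitri ∩ Teo ∩ Xiulan ∩ Esperanza ∩ Diego: 09:15-10:00, 11:30-13:00, 13:30-16:15.
Dmitri ∩ Teo ∩ Xiulan ∩ Esperanza ∩ Diego ∩ Chen: 09:15-10:00, 11:30-13:00, 13:45-16:15.
Dmitri ∩ Teo ∩ Xiulan ∩ Esperanza ∩ Diego ∩ Chen ∩ Kavya: 09:15-10:00, 13:45-16:15.
The last common window of at least 90 minutes is 13:45-16:15; a 90-minute meeting can start as late as 14:45 and still end by 16:15.

14:45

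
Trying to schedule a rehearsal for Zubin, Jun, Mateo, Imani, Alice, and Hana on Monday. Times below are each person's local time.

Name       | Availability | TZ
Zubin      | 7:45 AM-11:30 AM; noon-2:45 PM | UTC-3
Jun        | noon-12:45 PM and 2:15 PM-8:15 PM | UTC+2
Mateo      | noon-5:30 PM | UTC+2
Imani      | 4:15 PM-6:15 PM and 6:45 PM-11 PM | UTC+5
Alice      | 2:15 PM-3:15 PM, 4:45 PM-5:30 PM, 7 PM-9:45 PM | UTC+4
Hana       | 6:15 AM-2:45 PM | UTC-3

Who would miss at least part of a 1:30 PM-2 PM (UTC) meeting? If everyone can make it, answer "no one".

Zubin in UTC: 10:45-14:30, 15:00-17:45 (add 3h to convert from UTC-3).
Jun in UTC: 10:00-10:45, 12:15-18:15 (subtract 2h to convert from UTC+2).
Mateo in UTC: 10:00-15:30 (subtract 2h to convert from UTC+2).
Imani in UTC: 11:15-13:15, 13:45-18:00 (subtract 5h to convert from UTC+5).
Alice in UTC: 10:15-11:15, 12:45-13:30, 15:00-17:45 (subtract 4h to convert from UTC+4).
Hana in UTC: 09:15-17:45 (add 3h to convert from UTC-3).
Zubin: free for 13:30-14:00. Jun: free for 13:30-14:00. Mateo: free for 13:30-14:00. Imani: not fully free for 13:30-14:00. Alice: not fully free for 13:30-14:00. Hana: free for 13:30-14:00.

Alice, Imani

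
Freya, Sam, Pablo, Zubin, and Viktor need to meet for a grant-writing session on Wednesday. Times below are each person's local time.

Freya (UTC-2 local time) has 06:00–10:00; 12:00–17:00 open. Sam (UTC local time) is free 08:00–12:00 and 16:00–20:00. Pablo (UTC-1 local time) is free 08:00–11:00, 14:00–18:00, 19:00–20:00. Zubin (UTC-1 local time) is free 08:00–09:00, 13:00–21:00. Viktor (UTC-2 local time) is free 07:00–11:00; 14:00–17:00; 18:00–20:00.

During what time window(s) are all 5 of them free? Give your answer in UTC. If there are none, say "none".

Freya in UTC: 08:00-12:00, 14:00-19:00 (add 2h to convert from UTC-2).
Sam in UTC: 08:00-12:00, 16:00-20:00.
Pablo in UTC: 09:00-12:00, 15:00-19:00, 20:00-21:00 (add 1h to convert from UTC-1).
Zubin in UTC: 09:00-10:00, 14:00-22:00 (add 1h to convert from UTC-1).
Viktor in UTC: 09:00-13:00, 16:00-19:00, 20:00-22:00 (add 2h to convert from UTC-2).
Freya ∩ Sam: 08:00-12:00, 16:00-19:00.
Freya ∩ Sam ∩ Pablo: 09:00-12:00, 16:00-19:00.
Freya ∩ Sam ∩ Pablo ∩ Zubin: 09:00-10:00, 16:00-19:00.
Freya ∩ Sam ∩ Pablo ∩ Zubin ∩ Viktor: 09:00-10:00, 16:00-19:00.

09:00-10:00, 16:00-19:00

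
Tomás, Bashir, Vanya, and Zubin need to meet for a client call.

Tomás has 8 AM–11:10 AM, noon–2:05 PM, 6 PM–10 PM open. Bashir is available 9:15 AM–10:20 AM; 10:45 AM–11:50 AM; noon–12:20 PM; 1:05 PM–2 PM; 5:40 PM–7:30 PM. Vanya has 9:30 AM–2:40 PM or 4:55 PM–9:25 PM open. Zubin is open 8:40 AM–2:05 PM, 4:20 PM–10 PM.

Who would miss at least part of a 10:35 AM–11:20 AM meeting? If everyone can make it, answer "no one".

Tomás: not fully free for 10:35-11:20. Bashir: not fully free for 10:35-11:20. Vanya: free for 10:35-11:20. Zubin: free for 10:35-11:20.

Bashir, Tomás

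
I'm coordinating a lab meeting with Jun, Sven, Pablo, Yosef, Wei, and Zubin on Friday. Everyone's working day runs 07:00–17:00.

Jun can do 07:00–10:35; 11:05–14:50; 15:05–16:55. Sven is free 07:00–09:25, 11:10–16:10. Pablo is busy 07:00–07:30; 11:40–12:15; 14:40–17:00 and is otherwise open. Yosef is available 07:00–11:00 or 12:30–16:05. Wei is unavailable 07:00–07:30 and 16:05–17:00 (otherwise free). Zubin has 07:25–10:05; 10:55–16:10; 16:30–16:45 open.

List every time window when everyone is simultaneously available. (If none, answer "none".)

07:30-09:25, 12:30-14:40

Jun free: 07:00-10:35, 11:05-14:50, 15:05-16:55.
Sven free: 07:00-09:25, 11:10-16:10.
Pablo free: 07:30-11:40, 12:15-14:40 (invert busy blocks within the working day).
Yosef free: 07:00-11:00, 12:30-16:05.
Wei free: 07:30-16:05 (invert busy blocks within the working day).
Zubin free: 07:25-10:05, 10:55-16:10, 16:30-16:45.
Jun ∩ Sven: 07:00-09:25, 11:10-14:50, 15:05-16:10.
Jun ∩ Sven ∩ Pablo: 07:30-09:25, 11:10-11:40, 12:15-14:40.
Jun ∩ Sven ∩ Pablo ∩ Yosef: 07:30-09:25, 12:30-14:40.
Jun ∩ Sven ∩ Pablo ∩ Yosef ∩ Wei: 07:30-09:25, 12:30-14:40.
Jun ∩ Sven ∩ Pablo ∩ Yosef ∩ Wei ∩ Zubin: 07:30-09:25, 12:30-14:40.
So the common availability across everyone is 07:30-09:25, 12:30-14:40.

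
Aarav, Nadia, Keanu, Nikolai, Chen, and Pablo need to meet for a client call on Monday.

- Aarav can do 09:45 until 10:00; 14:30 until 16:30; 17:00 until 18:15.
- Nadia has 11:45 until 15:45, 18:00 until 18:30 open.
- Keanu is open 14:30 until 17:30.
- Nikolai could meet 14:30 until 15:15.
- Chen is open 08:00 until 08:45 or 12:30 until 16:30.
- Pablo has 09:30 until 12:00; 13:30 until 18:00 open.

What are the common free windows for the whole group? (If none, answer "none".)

Aarav ∩ Nadia: 14:30-15:45, 18:00-18:15.
Aarav ∩ Nadia ∩ Keanu: 14:30-15:45.
Aarav ∩ Nadia ∩ Keanu ∩ Nikolai: 14:30-15:15.
Aarav ∩ Nadia ∩ Keanu ∩ Nikolai ∩ Chen: 14:30-15:15.
Aarav ∩ Nadia ∩ Keanu ∩ Nikolai ∩ Chen ∩ Pablo: 14:30-15:15.

14:30-15:15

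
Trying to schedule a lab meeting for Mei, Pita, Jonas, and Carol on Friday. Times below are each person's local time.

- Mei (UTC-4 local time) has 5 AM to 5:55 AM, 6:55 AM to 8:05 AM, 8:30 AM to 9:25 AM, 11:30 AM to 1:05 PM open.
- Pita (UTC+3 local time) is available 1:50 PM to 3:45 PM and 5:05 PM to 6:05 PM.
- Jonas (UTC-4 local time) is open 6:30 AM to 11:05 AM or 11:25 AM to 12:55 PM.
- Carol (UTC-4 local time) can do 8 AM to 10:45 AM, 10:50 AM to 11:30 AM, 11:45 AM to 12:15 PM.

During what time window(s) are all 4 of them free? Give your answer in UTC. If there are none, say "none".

12:00-12:05, 12:30-12:45

Mei in UTC: 09:00-09:55, 10:55-12:05, 12:30-13:25, 15:30-17:05 (add 4h to convert from UTC-4).
Pita in UTC: 10:50-12:45, 14:05-15:05 (subtract 3h to convert from UTC+3).
Jonas in UTC: 10:30-15:05, 15:25-16:55 (add 4h to convert from UTC-4).
Carol in UTC: 12:00-14:45, 14:50-15:30, 15:45-16:15 (add 4h to convert from UTC-4).
Mei ∩ Pita: 10:55-12:05, 12:30-12:45.
Mei ∩ Pita ∩ Jonas: 10:55-12:05, 12:30-12:45.
Mei ∩ Pita ∩ Jonas ∩ Carol: 12:00-12:05, 12:30-12:45.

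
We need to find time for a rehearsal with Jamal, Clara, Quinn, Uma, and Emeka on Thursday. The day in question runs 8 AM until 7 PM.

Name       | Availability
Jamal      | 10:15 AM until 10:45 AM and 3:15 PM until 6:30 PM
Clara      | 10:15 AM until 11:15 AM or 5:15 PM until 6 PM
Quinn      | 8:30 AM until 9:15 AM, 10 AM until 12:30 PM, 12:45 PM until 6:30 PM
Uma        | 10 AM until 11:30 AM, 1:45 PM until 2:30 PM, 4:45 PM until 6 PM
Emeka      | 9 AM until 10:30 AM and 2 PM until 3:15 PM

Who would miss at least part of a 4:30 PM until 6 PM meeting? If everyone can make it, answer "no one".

Clara, Emeka, Uma

Jamal: free for 16:30-18:00. Clara: not fully free for 16:30-18:00. Quinn: free for 16:30-18:00. Uma: not fully free for 16:30-18:00. Emeka: not fully free for 16:30-18:00.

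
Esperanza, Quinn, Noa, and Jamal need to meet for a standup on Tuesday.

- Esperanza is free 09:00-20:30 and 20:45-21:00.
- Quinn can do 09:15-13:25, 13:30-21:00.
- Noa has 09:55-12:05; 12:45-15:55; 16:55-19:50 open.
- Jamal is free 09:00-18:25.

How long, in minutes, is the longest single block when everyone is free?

145

Esperanza ∩ Quinn: 09:15-13:25, 13:30-20:30, 20:45-21:00.
Esperanza ∩ Quinn ∩ Noa: 09:55-12:05, 12:45-13:25, 13:30-15:55, 16:55-19:50.
Esperanza ∩ Quinn ∩ Noa ∩ Jamal: 09:55-12:05, 12:45-13:25, 13:30-15:55, 16:55-18:25.
So the common availability across everyone is 09:55-12:05, 12:45-13:25, 13:30-15:55, 16:55-18:25.
The longest is 13:30-15:55 at 145 minutes.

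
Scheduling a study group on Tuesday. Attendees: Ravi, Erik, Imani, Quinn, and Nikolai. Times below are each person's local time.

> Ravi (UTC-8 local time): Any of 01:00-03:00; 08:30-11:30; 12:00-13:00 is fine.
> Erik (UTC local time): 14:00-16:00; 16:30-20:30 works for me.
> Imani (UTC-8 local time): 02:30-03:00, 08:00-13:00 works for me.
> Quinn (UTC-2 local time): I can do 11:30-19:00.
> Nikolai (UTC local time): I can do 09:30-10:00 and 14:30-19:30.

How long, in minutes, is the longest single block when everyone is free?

180

Ravi in UTC: 09:00-11:00, 16:30-19:30, 20:00-21:00 (add 8h to convert from UTC-8).
Erik in UTC: 14:00-16:00, 16:30-20:30.
Imani in UTC: 10:30-11:00, 16:00-21:00 (add 8h to convert from UTC-8).
Quinn in UTC: 13:30-21:00 (add 2h to convert from UTC-2).
Nikolai in UTC: 09:30-10:00, 14:30-19:30.
Ravi ∩ Erik: 16:30-19:30, 20:00-20:30.
Ravi ∩ Erik ∩ Imani: 16:30-19:30, 20:00-20:30.
Ravi ∩ Erik ∩ Imani ∩ Quinn: 16:30-19:30, 20:00-20:30.
Ravi ∩ Erik ∩ Imani ∩ Quinn ∩ Nikolai: 16:30-19:30.
So the common availability across everyone is 16:30-19:30.
The longest is 16:30-19:30 at 180 minutes.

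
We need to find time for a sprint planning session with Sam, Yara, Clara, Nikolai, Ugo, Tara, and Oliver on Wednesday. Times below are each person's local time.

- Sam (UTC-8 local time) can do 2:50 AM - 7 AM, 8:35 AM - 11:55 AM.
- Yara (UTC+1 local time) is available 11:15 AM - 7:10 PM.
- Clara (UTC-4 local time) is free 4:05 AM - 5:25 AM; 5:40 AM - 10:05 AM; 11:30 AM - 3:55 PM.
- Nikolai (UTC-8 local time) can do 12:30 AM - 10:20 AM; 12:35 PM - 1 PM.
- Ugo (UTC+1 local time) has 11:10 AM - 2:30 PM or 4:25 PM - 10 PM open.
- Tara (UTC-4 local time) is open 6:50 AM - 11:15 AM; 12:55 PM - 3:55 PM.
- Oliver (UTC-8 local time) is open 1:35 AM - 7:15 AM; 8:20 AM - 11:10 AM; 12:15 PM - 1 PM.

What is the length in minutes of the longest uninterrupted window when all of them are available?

160

Sam in UTC: 10:50-15:00, 16:35-19:55 (add 8h to convert from UTC-8).
Yara in UTC: 10:15-18:10 (subtract 1h to convert from UTC+1).
Clara in UTC: 08:05-09:25, 09:40-14:05, 15:30-19:55 (add 4h to convert from UTC-4).
Nikolai in UTC: 08:30-18:20, 20:35-21:00 (add 8h to convert from UTC-8).
Ugo in UTC: 10:10-13:30, 15:25-21:00 (subtract 1h to convert from UTC+1).
Tara in UTC: 10:50-15:15, 16:55-19:55 (add 4h to convert from UTC-4).
Oliver in UTC: 09:35-15:15, 16:20-19:10, 20:15-21:00 (add 8h to convert from UTC-8).
Sam ∩ Yara: 10:50-15:00, 16:35-18:10.
Sam ∩ Yara ∩ Clara: 10:50-14:05, 16:35-18:10.
Sam ∩ Yara ∩ Clara ∩ Nikolai: 10:50-14:05, 16:35-18:10.
Sam ∩ Yara ∩ Clara ∩ Nikolai ∩ Ugo: 10:50-13:30, 16:35-18:10.
Sam ∩ Yara ∩ Clara ∩ Nikolai ∩ Ugo ∩ Tara: 10:50-13:30, 16:55-18:10.
Sam ∩ Yara ∩ Clara ∩ Nikolai ∩ Ugo ∩ Tara ∩ Oliver: 10:50-13:30, 16:55-18:10.
So the common availability across everyone is 10:50-13:30, 16:55-18:10.
The longest is 10:50-13:30 at 160 minutes.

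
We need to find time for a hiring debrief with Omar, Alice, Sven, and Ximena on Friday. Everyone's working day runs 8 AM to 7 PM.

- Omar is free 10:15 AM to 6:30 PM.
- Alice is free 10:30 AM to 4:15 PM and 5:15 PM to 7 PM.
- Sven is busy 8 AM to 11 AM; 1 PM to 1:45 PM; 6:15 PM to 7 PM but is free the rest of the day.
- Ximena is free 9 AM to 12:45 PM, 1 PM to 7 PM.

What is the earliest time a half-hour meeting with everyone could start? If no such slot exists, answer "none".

11:00

Omar free: 10:15-18:30.
Alice free: 10:30-16:15, 17:15-19:00.
Sven free: 11:00-13:00, 13:45-18:15 (invert busy blocks within the working day).
Ximena free: 09:00-12:45, 13:00-19:00.
Omar ∩ Alice: 10:30-16:15, 17:15-18:30.
Omar ∩ Alice ∩ Sven: 11:00-13:00, 13:45-16:15, 17:15-18:15.
Omar ∩ Alice ∩ Sven ∩ Ximena: 11:00-12:45, 13:45-16:15, 17:15-18:15.
The first common window of at least 30 minutes is 11:00-12:45, so the earliest start is 11:00.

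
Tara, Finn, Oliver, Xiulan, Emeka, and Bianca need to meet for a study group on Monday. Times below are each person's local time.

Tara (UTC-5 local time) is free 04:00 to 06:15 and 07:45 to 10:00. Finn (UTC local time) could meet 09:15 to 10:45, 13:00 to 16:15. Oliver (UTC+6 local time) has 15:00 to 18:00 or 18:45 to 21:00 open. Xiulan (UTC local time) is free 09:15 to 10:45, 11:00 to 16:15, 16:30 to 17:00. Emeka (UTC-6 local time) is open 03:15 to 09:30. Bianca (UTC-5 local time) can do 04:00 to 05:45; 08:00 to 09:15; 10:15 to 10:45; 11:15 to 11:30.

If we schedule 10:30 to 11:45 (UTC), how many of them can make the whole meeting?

2

Tara in UTC: 09:00-11:15, 12:45-15:00 (add 5h to convert from UTC-5).
Finn in UTC: 09:15-10:45, 13:00-16:15.
Oliver in UTC: 09:00-12:00, 12:45-15:00 (subtract 6h to convert from UTC+6).
Xiulan in UTC: 09:15-10:45, 11:00-16:15, 16:30-17:00.
Emeka in UTC: 09:15-15:30 (add 6h to convert from UTC-6).
Bianca in UTC: 09:00-10:45, 13:00-14:15, 15:15-15:45, 16:15-16:30 (add 5h to convert from UTC-5).
Oliver and Emeka can make the full 10:30-11:45 slot — that's 2.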